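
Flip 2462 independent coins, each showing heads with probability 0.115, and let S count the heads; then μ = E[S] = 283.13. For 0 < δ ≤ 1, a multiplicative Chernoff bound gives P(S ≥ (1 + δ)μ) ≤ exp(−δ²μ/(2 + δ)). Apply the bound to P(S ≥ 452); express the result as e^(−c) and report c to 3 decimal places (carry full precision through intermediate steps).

Write 452 = (1 + δ)μ, so δ = 452/283.13 − 1 = 0.5964398…
Then the exponent is δ²μ/(2 + δ) = (452 − μ)² / (μ·(2 + δ)) = 38.791883.

38.792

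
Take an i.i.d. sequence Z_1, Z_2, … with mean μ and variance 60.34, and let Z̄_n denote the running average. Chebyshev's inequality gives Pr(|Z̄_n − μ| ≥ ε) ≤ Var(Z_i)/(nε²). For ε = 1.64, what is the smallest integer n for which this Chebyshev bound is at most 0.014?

Require 60.34/(n·1.64²) ≤ 0.014, i.e. n ≥ 60.34/(0.014·1.64²) = 1602.469.
The smallest integer n is 1603.

1603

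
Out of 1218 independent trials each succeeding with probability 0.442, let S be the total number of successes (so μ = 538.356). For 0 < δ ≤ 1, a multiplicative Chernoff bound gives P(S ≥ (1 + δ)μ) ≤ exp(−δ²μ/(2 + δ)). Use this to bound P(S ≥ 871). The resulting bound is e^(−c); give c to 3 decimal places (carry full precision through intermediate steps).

Write 871 = (1 + δ)μ, so δ = 871/538.356 − 1 = 0.6178885…
Then the exponent is δ²μ/(2 + δ) = (871 − μ)² / (μ·(2 + δ)) = 78.512477.

78.512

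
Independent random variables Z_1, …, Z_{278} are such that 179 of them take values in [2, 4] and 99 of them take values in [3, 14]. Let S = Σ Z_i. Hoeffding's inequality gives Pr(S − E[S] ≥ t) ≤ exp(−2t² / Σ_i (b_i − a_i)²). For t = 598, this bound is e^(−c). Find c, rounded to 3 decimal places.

Σ(b_i − a_i)² = 179·2² + 99·11² = 12695.
c = 2t² / 12695 = 2·598² / 12695 = 56.3378.

56.338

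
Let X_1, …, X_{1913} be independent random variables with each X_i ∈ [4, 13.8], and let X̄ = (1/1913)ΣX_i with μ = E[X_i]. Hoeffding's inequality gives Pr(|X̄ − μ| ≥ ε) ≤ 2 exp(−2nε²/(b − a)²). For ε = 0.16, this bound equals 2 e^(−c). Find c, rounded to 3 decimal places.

c = 2nε²/(b − a)² = 2·1913·0.16² / 9.8² = 1.0198.

1.020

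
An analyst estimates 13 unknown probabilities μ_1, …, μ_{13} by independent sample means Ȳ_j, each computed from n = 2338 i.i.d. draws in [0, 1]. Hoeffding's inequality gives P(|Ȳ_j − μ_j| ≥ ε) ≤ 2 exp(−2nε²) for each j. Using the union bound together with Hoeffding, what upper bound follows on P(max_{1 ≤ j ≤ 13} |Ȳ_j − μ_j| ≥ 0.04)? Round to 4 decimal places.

0.0146

Per-experiment Hoeffding bound: 2·exp(−2·2338·0.04²) = 2·exp(−7.48160) = 0.0011267.
Union bound over 13 events: 13·0.0011267 = 0.01465.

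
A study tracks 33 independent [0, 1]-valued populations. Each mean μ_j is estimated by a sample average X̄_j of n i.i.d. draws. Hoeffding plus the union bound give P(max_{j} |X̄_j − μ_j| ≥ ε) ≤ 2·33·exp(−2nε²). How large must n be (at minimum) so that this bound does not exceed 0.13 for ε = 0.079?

Need 2·33·exp(−2nε²) ≤ 0.13, i.e. exp(−2nε²) ≤ 0.13/66.
So 2nε² ≥ ln(66/0.13) = 6.229876.
Hence n ≥ 6.229876/(2·0.079²) = 499.109.
The smallest integer n is 500.

500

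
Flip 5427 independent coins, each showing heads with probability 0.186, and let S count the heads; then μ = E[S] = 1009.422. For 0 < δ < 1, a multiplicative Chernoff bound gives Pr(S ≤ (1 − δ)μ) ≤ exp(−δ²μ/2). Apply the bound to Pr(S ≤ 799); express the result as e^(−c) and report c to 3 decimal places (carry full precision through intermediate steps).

21.932

Write 799 = (1 − δ)μ, so δ = 1 − 799/1009.422 = 0.2084579…
Then the exponent is δ²μ/2 = (μ − 799)²/(2μ) = 21.932065.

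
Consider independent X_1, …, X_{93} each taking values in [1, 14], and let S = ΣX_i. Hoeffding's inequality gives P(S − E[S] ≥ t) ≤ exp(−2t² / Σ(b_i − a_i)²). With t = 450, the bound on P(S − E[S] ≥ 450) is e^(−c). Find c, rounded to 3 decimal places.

25.768

Σ(b_i − a_i)² = 93·(13)² = 15717.
c = 2t²/15717 = 2·450²/15717 = 25.7683.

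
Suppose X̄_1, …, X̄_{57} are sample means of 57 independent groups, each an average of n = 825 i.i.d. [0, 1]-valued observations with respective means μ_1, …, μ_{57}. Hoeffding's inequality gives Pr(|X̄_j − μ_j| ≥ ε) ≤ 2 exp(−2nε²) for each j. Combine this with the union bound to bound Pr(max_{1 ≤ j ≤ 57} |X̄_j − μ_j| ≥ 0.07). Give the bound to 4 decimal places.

Per-experiment Hoeffding bound: 2·exp(−2·825·0.07²) = 2·exp(−8.08500) = 0.00061625.
Union bound over 57 events: 57·0.00061625 = 0.03513.

0.0351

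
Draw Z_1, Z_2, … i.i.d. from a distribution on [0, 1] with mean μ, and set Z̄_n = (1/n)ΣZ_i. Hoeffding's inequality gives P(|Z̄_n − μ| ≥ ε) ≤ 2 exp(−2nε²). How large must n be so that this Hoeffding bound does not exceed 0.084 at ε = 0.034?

Require 2·exp(−2nε²) ≤ 0.084, i.e. 2nε² ≥ ln(2/0.084) = 3.170086.
So n ≥ 3.170086 / (2·0.034²) = 1371.144.
The smallest integer n is 1372.

1372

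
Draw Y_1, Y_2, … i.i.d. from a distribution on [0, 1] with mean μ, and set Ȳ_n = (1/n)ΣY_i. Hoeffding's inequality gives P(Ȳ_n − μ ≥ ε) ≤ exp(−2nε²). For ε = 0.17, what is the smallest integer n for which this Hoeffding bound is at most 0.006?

89

Require exp(−2nε²) ≤ 0.006, i.e. 2nε² ≥ ln(1/0.006) = 5.115996.
So n ≥ 5.115996 / (2·0.17²) = 88.512.
The smallest integer n is 89.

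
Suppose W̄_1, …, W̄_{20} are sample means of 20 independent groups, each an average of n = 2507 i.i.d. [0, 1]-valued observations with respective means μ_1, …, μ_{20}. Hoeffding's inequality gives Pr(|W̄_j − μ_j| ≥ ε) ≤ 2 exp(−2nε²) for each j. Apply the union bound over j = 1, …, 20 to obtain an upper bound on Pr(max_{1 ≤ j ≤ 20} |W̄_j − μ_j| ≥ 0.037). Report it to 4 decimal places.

0.0418

Per-experiment Hoeffding bound: 2·exp(−2·2507·0.037²) = 2·exp(−6.86417) = 0.0020891.
Union bound over 20 events: 20·0.0020891 = 0.04178.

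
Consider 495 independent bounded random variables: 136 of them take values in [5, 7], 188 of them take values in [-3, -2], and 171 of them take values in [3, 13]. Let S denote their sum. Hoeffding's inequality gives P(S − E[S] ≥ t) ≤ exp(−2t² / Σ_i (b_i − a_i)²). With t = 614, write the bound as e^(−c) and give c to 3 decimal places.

42.283

Σ(b_i − a_i)² = 136·2² + 188·1² + 171·10² = 17832.
c = 2t² / 17832 = 2·614² / 17832 = 42.2831.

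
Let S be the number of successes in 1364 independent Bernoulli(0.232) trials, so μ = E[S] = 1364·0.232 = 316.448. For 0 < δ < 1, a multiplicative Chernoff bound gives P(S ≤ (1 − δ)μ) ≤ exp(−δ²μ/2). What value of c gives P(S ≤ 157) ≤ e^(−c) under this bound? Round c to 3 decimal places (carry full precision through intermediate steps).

40.170

Write 157 = (1 − δ)μ, so δ = 1 − 157/316.448 = 0.5038679…
Then the exponent is δ²μ/2 = (μ − 157)²/(2μ) = 40.170367.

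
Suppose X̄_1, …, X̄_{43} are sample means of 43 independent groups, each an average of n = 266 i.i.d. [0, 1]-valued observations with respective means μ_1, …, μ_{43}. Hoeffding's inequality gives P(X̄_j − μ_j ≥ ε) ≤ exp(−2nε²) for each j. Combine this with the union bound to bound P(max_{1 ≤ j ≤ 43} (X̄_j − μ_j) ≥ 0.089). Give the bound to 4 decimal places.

0.6359

Per-experiment Hoeffding bound: exp(−2·266·0.089²) = exp(−4.21397) = 0.014788.
Union bound over 43 events: 43·0.014788 = 0.63586.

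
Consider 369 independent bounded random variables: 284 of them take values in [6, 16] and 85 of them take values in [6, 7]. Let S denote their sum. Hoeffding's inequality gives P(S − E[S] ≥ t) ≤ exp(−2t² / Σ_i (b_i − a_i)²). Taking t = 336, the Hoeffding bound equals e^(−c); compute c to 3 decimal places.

7.927

Σ(b_i − a_i)² = 284·10² + 85·1² = 28485.
c = 2t² / 28485 = 2·336² / 28485 = 7.9267.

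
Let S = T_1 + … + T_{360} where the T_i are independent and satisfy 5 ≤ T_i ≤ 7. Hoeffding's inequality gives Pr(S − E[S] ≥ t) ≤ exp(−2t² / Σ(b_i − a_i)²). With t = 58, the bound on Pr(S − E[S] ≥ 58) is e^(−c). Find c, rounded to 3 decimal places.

4.672

Σ(b_i − a_i)² = 360·(2)² = 1440.
c = 2t²/1440 = 2·58²/1440 = 4.6722.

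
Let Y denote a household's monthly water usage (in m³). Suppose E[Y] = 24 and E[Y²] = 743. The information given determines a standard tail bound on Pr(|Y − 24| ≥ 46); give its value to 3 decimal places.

0.079

The first two moments determine the variance, so Chebyshev's inequality is the sharpest standard bound available.
Var(Y) = E[Y²] − (E[Y])² = 743 − 576 = 167.
Chebyshev's inequality: Pr(|Y − μ| ≥ t) ≤ Var(Y)/t² = 167/2116 = 0.0789.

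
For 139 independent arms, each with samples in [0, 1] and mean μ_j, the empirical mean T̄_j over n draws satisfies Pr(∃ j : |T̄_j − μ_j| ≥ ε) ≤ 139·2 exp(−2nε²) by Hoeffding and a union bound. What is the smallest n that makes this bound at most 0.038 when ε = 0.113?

349

Need 2·139·exp(−2nε²) ≤ 0.038, i.e. exp(−2nε²) ≤ 0.038/278.
So 2nε² ≥ ln(278/0.038) = 8.897790.
Hence n ≥ 8.897790/(2·0.113²) = 348.414.
The smallest integer n is 349.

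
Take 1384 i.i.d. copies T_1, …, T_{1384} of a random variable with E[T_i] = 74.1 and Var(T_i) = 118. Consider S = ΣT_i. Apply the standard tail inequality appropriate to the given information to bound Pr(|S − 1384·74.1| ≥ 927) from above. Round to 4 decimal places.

With mean and variance of each term known, Chebyshev's inequality bounds the deviation of the sum (or sample mean).
Var(S) = n·Var(T_i) = 1384·118 = 163312.
Chebyshev: Pr(|S − 1384·74.1| ≥ 927) ≤ Var(S)/927² = 163312/859329 = 0.1900.

0.1900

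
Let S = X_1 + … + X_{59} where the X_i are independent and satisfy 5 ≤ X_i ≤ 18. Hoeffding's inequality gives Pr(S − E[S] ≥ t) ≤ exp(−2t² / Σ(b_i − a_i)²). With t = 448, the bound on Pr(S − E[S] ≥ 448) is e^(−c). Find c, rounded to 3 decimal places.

Σ(b_i − a_i)² = 59·(13)² = 9971.
c = 2t²/9971 = 2·448²/9971 = 40.2575.

40.258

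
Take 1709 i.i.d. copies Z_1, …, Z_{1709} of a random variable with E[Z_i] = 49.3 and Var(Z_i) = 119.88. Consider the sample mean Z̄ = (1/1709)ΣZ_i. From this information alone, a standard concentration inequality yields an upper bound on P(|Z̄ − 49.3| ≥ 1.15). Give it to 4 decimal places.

0.0530

With mean and variance of each term known, Chebyshev's inequality bounds the deviation of the sum (or sample mean).
Var(Z̄) = Var(Z_i)/n = 119.88/1709 = 0.070146.
Chebyshev: P(|Z̄ − 49.3| ≥ 1.15) ≤ Var(Z̄)/(1.15)² = 119.88/(1709·1.15²) = 0.0530.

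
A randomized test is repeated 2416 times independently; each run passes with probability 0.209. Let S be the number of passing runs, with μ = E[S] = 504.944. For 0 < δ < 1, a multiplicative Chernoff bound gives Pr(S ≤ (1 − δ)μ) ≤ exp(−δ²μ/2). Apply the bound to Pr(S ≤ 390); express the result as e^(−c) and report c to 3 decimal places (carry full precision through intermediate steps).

13.083

Write 390 = (1 − δ)μ, so δ = 1 − 390/504.944 = 0.2276371…
Then the exponent is δ²μ/2 = (μ − 390)²/(2μ) = 13.082761.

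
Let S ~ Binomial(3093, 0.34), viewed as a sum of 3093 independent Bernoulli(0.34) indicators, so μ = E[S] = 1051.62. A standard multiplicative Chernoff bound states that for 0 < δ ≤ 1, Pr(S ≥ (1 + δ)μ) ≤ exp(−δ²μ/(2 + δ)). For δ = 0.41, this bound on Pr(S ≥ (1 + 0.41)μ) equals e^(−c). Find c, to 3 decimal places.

c = δ²μ/(2 + δ) = 0.41²·1051.62/(2 + 0.41) = 73.3516.

73.352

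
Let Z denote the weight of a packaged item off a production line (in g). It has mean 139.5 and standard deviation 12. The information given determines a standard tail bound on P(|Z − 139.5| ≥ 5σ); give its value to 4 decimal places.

Mean and variance are known, so Chebyshev's inequality applies.
Chebyshev: P(|Z − μ| ≥ t) ≤ Var(Z)/t².
Var(Z) = σ² = 12² = 144.
t = 5·12 = 60.
Bound = 144 / 3600 = 0.0400.

0.0400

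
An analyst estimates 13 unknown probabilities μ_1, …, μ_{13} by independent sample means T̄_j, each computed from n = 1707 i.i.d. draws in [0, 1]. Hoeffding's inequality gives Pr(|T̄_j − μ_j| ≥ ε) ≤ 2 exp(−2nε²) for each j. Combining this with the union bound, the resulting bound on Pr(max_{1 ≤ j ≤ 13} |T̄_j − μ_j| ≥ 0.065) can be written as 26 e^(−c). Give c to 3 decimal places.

Union bound over the 13 events: Pr(max_{1 ≤ j ≤ 13} |T̄_j − μ_j| ≥ 0.065) ≤ 13·2·exp(−2nε²) = 26 exp(−2·1707·0.065²).
So c = 2·1707·0.065² = 14.4241.

14.424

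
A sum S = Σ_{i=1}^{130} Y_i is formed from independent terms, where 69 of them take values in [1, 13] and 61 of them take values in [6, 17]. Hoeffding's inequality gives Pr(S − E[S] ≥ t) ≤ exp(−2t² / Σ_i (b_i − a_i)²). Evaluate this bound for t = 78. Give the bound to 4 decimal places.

Σ(b_i − a_i)² = 69·12² + 61·11² = 17317.
Exponent = 2·78² / 17317 = 0.70266.
Bound = exp(−0.70266) = 0.49527.

0.4953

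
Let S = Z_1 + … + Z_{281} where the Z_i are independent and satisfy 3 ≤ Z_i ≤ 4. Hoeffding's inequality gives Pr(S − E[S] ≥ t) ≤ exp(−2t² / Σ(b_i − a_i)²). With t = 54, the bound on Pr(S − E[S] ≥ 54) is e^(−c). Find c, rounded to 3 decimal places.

20.754

Σ(b_i − a_i)² = 281·(1)² = 281.
c = 2t²/281 = 2·54²/281 = 20.7544.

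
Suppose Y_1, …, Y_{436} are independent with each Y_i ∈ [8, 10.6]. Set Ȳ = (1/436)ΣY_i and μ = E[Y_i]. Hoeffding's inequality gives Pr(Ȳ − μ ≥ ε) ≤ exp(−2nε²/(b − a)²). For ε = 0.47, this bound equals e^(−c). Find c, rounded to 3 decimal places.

28.495

c = 2nε²/(b − a)² = 2·436·0.47² / 2.6² = 28.4948.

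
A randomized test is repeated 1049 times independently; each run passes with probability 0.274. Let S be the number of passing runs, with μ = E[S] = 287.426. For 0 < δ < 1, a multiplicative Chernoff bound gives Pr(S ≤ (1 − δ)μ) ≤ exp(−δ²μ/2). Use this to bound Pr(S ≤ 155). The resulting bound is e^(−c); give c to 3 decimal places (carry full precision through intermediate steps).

30.506

Write 155 = (1 − δ)μ, so δ = 1 − 155/287.426 = 0.4607308…
Then the exponent is δ²μ/2 = (μ − 155)²/(2μ) = 30.506366.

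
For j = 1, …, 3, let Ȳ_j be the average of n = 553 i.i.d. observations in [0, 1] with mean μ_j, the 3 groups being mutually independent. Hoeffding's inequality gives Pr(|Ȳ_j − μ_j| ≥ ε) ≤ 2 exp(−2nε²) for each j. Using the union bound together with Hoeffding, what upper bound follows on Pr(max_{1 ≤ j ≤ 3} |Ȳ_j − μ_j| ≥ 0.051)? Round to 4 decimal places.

0.3379

Per-experiment Hoeffding bound: 2·exp(−2·553·0.051²) = 2·exp(−2.87671) = 0.11264.
Union bound over 3 events: 3·0.11264 = 0.33792.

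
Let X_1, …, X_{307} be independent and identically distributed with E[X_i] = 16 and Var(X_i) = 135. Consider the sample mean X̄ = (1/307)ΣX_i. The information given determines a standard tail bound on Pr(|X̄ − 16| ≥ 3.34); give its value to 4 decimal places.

0.0394

With mean and variance of each term known, Chebyshev's inequality bounds the deviation of the sum (or sample mean).
Var(X̄) = Var(X_i)/n = 135/307 = 0.43974.
Chebyshev: Pr(|X̄ − 16| ≥ 3.34) ≤ Var(X̄)/(3.34)² = 135/(307·3.34²) = 0.0394.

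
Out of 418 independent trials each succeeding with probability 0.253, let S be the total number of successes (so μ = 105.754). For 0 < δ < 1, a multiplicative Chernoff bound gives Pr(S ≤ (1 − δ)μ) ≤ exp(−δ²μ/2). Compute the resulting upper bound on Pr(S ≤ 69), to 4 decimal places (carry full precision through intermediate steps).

0.0017

Write 69 = (1 − δ)μ, so δ = 1 − 69/105.754 = 0.3475424…
Then the exponent is δ²μ/2 = (μ − 69)²/(2μ) = 6.386787.
Bound = exp(−6.386787) = 0.00168.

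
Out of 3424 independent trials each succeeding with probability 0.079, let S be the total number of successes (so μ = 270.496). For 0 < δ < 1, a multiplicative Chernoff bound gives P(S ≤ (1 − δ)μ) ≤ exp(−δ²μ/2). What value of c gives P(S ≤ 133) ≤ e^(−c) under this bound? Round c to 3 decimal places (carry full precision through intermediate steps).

34.945

Write 133 = (1 − δ)μ, so δ = 1 − 133/270.496 = 0.5083107…
Then the exponent is δ²μ/2 = (μ − 133)²/(2μ) = 34.945341.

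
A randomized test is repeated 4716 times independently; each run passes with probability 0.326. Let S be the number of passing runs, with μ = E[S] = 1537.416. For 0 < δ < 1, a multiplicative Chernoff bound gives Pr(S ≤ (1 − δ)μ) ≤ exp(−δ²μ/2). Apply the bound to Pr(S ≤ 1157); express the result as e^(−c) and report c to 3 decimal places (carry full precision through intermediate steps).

Write 1157 = (1 − δ)μ, so δ = 1 − 1157/1537.416 = 0.2474386…
Then the exponent is δ²μ/2 = (μ − 1157)²/(2μ) = 47.064793.

47.065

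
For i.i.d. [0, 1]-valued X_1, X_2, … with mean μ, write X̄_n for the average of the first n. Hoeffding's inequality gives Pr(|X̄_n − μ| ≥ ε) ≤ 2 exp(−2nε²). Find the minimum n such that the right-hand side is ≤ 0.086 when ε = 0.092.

Require 2·exp(−2nε²) ≤ 0.086, i.e. 2nε² ≥ ln(2/0.086) = 3.146555.
So n ≥ 3.146555 / (2·0.092²) = 185.879.
The smallest integer n is 186.

186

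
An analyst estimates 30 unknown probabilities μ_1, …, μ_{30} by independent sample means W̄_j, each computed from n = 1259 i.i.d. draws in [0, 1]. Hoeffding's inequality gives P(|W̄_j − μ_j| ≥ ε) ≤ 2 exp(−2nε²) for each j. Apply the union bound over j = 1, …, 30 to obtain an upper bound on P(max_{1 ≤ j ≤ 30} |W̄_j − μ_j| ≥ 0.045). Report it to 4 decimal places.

Per-experiment Hoeffding bound: 2·exp(−2·1259·0.045²) = 2·exp(−5.09895) = 0.012206.
Union bound over 30 events: 30·0.012206 = 0.36619.

0.3662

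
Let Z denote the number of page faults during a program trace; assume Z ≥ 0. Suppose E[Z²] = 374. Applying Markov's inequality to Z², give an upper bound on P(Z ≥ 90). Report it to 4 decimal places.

Since Z ≥ 0, the event {Z ≥ 90} is the same as {Z² ≥ 8100}.
Markov's inequality applied to Z² gives P(Z² ≥ 8100) ≤ E[Z²]/8100 = 374/8100 = 0.0462.

0.0462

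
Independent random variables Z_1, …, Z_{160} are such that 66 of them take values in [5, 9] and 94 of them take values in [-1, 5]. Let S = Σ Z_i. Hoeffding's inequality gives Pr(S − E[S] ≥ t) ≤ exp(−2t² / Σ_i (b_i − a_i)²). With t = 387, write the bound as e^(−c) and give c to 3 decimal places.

67.464

Σ(b_i − a_i)² = 66·4² + 94·6² = 4440.
c = 2t² / 4440 = 2·387² / 4440 = 67.4635.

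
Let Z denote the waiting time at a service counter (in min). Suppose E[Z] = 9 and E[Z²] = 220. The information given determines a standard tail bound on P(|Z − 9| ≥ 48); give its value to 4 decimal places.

0.0603

The first two moments determine the variance, so Chebyshev's inequality is the sharpest standard bound available.
Var(Z) = E[Z²] − (E[Z])² = 220 − 81 = 139.
Chebyshev's inequality: P(|Z − μ| ≥ t) ≤ Var(Z)/t² = 139/2304 = 0.0603.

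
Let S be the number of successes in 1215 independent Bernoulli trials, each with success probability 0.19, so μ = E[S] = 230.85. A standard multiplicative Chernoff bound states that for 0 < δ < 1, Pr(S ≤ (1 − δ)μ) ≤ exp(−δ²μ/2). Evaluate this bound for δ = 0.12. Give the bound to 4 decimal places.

Exponent = δ²μ/2 = 0.12²·230.85/2 = 1.6621.
Bound = exp(−1.6621) = 0.18974.

0.1897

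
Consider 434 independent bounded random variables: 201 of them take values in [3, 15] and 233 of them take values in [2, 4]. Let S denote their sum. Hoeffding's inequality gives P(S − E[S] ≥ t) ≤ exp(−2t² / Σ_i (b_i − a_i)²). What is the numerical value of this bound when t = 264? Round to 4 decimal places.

0.0094

Σ(b_i − a_i)² = 201·12² + 233·2² = 29876.
Exponent = 2·264² / 29876 = 4.66568.
Bound = exp(−4.66568) = 0.00941.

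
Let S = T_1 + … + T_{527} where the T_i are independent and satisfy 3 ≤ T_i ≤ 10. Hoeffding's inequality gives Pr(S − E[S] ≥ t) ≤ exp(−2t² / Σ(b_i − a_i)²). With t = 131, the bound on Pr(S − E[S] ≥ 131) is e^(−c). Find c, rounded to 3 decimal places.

Σ(b_i − a_i)² = 527·(7)² = 25823.
c = 2t²/25823 = 2·131²/25823 = 1.3291.

1.329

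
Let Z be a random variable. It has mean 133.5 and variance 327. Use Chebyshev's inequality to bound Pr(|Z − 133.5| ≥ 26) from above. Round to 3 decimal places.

0.484

Chebyshev: Pr(|Z − μ| ≥ t) ≤ Var(Z)/t².
Bound = 327 / 676 = 0.4837.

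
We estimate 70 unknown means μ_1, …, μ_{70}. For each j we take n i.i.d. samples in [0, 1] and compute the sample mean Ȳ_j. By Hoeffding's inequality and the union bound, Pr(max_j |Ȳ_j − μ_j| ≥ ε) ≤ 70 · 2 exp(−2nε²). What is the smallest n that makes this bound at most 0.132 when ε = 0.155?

Need 2·70·exp(−2nε²) ≤ 0.132, i.e. exp(−2nε²) ≤ 0.132/140.
So 2nε² ≥ ln(140/0.132) = 6.966596.
Hence n ≥ 6.966596/(2·0.155²) = 144.986.
The smallest integer n is 145.

145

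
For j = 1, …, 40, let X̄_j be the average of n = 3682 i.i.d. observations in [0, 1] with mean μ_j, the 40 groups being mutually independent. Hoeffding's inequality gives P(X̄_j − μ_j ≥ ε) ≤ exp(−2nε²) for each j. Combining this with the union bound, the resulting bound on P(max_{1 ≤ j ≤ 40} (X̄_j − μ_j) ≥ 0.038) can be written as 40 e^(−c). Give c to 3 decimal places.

10.634

Union bound over the 40 events: P(max_{1 ≤ j ≤ 40} (X̄_j − μ_j) ≥ 0.038) ≤ 40·exp(−2nε²) = 40 exp(−2·3682·0.038²).
So c = 2·3682·0.038² = 10.6336.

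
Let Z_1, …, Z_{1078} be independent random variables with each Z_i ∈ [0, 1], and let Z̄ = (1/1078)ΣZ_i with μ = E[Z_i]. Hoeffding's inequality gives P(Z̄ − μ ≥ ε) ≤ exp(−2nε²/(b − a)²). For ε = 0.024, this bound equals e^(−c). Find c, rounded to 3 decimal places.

1.242

c = 2nε²/(b − a)² = 2·1078·0.024² / 1² = 1.2419.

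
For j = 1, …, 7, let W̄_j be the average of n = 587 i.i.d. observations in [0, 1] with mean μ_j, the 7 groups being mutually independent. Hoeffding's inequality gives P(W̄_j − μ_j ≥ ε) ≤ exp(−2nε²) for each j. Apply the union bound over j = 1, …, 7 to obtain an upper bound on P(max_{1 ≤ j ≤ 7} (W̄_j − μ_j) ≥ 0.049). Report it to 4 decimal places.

Per-experiment Hoeffding bound: exp(−2·587·0.049²) = exp(−2.81877) = 0.059679.
Union bound over 7 events: 7·0.059679 = 0.41775.

0.4178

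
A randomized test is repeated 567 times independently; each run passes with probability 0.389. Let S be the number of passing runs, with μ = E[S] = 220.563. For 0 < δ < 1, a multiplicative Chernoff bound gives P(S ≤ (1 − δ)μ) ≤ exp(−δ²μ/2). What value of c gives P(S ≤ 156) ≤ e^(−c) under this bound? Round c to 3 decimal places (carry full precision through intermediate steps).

Write 156 = (1 − δ)μ, so δ = 1 − 156/220.563 = 0.2927191…
Then the exponent is δ²μ/2 = (μ − 156)²/(2μ) = 9.449411.

9.449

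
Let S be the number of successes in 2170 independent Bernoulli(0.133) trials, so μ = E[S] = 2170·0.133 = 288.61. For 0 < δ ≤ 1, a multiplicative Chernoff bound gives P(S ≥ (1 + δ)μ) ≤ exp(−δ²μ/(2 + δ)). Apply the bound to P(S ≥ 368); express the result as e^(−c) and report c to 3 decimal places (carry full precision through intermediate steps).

9.599

Write 368 = (1 + δ)μ, so δ = 368/288.61 − 1 = 0.2750771…
Then the exponent is δ²μ/(2 + δ) = (368 − μ)² / (μ·(2 + δ)) = 9.598958.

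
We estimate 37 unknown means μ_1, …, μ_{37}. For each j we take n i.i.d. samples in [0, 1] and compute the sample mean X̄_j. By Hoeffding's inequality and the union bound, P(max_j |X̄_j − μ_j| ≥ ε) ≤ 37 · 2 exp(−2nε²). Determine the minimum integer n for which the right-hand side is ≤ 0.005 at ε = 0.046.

Need 2·37·exp(−2nε²) ≤ 0.005, i.e. exp(−2nε²) ≤ 0.005/74.
So 2nε² ≥ ln(74/0.005) = 9.602382.
Hence n ≥ 9.602382/(2·0.046²) = 2268.994.
The smallest integer n is 2269.

2269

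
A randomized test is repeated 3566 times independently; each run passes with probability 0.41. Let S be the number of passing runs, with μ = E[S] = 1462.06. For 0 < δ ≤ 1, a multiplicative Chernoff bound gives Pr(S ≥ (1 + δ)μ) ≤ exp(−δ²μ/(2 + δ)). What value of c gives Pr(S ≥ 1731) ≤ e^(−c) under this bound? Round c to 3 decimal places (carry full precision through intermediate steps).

Write 1731 = (1 + δ)μ, so δ = 1731/1462.06 − 1 = 0.1839459…
Then the exponent is δ²μ/(2 + δ) = (1731 − μ)² / (μ·(2 + δ)) = 22.651852.

22.652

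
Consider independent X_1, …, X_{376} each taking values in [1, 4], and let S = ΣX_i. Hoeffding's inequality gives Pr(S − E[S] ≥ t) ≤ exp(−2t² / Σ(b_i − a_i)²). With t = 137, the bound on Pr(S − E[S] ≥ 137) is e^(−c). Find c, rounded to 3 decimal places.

Σ(b_i − a_i)² = 376·(3)² = 3384.
c = 2t²/3384 = 2·137²/3384 = 11.0928.

11.093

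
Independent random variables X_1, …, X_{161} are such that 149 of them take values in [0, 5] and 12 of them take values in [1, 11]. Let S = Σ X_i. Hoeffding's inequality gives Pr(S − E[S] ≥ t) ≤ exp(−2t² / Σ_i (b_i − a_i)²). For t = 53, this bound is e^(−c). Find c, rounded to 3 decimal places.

Σ(b_i − a_i)² = 149·5² + 12·10² = 4925.
c = 2t² / 4925 = 2·53² / 4925 = 1.1407.

1.141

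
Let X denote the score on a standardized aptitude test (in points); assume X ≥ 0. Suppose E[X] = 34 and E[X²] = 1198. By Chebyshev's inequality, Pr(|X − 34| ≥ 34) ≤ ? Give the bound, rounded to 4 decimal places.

Var(X) = E[X²] − (E[X])² = 1198 − 1156 = 42.
Chebyshev's inequality: Pr(|X − μ| ≥ t) ≤ Var(X)/t² = 42/1156 = 0.0363.

0.0363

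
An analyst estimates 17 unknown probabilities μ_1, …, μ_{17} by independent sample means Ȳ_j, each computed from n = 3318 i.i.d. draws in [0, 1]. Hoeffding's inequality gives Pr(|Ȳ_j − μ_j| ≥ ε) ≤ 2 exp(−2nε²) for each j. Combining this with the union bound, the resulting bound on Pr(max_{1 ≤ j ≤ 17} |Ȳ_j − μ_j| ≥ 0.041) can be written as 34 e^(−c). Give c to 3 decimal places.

11.155

Union bound over the 17 events: Pr(max_{1 ≤ j ≤ 17} |Ȳ_j − μ_j| ≥ 0.041) ≤ 17·2·exp(−2nε²) = 34 exp(−2·3318·0.041²).
So c = 2·3318·0.041² = 11.1551.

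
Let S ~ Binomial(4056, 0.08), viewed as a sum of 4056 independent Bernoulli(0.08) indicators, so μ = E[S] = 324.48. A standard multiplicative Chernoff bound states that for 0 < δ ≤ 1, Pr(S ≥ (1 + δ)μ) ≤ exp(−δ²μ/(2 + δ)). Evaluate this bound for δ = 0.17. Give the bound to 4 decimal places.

0.0133

Exponent = δ²μ/(2 + δ) = 0.17²·324.48/2.17 = 4.3214.
Bound = exp(−4.3214) = 0.01328.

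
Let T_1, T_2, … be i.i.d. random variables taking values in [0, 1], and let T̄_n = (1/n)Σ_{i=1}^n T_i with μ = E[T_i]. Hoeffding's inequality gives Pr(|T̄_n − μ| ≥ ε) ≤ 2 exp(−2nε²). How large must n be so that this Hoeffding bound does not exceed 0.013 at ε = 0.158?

101

Require 2·exp(−2nε²) ≤ 0.013, i.e. 2nε² ≥ ln(2/0.013) = 5.035953.
So n ≥ 5.035953 / (2·0.158²) = 100.864.
The smallest integer n is 101.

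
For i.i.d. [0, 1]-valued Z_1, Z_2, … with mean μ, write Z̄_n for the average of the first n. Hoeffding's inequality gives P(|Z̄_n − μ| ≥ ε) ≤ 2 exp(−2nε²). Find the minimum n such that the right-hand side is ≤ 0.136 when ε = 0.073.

253

Require 2·exp(−2nε²) ≤ 0.136, i.e. 2nε² ≥ ln(2/0.136) = 2.688248.
So n ≥ 2.688248 / (2·0.073²) = 252.228.
The smallest integer n is 253.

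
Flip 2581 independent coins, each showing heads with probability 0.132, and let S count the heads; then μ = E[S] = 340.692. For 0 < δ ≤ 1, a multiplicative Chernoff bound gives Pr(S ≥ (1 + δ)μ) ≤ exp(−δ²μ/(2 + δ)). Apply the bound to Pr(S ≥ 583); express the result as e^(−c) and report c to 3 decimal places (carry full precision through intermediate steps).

63.564

Write 583 = (1 + δ)μ, so δ = 583/340.692 − 1 = 0.711223…
Then the exponent is δ²μ/(2 + δ) = (583 − μ)² / (μ·(2 + δ)) = 63.563576.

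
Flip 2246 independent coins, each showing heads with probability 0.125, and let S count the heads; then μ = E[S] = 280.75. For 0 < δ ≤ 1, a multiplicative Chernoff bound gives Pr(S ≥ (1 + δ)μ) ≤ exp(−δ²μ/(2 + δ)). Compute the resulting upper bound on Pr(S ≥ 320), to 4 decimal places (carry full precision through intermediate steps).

Write 320 = (1 + δ)μ, so δ = 320/280.75 − 1 = 0.1398041…
Then the exponent is δ²μ/(2 + δ) = (320 − μ)² / (μ·(2 + δ)) = 2.564399.
Bound = exp(−2.564399) = 0.07697.

0.0770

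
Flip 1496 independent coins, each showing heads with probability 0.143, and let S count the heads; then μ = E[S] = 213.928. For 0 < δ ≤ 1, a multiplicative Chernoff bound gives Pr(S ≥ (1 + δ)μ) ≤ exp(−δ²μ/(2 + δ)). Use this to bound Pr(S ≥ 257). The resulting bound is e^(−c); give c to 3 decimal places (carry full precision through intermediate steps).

Write 257 = (1 + δ)μ, so δ = 257/213.928 − 1 = 0.2013388…
Then the exponent is δ²μ/(2 + δ) = (257 − μ)² / (μ·(2 + δ)) = 3.939450.

3.939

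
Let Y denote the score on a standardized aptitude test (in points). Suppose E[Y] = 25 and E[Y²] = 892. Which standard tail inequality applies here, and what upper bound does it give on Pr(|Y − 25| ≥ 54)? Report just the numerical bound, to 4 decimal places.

The first two moments determine the variance, so Chebyshev's inequality is the sharpest standard bound available.
Var(Y) = E[Y²] − (E[Y])² = 892 − 625 = 267.
Chebyshev's inequality: Pr(|Y − μ| ≥ t) ≤ Var(Y)/t² = 267/2916 = 0.0916.

0.0916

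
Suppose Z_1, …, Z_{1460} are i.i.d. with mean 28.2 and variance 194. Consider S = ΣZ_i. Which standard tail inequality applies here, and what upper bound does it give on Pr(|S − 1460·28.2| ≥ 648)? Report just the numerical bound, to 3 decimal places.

With mean and variance of each term known, Chebyshev's inequality bounds the deviation of the sum (or sample mean).
Var(S) = n·Var(Z_i) = 1460·194 = 283240.
Chebyshev: Pr(|S − 1460·28.2| ≥ 648) ≤ Var(S)/648² = 283240/419904 = 0.6745.

0.675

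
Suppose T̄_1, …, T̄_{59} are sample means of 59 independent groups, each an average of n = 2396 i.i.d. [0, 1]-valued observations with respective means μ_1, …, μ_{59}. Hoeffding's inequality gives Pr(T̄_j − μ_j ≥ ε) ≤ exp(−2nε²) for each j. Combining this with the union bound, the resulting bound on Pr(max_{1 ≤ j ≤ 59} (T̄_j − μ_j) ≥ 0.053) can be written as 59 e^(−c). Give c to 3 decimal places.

13.461

Union bound over the 59 events: Pr(max_{1 ≤ j ≤ 59} (T̄_j − μ_j) ≥ 0.053) ≤ 59·exp(−2nε²) = 59 exp(−2·2396·0.053²).
So c = 2·2396·0.053² = 13.4607.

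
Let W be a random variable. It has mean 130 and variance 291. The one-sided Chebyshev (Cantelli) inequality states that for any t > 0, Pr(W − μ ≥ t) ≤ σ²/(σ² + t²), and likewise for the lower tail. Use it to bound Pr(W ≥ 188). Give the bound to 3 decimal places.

Here σ² = 291 and t = 58, so σ² + t² = 3655.
Cantelli's bound: 291/3655 = 0.0796.

0.080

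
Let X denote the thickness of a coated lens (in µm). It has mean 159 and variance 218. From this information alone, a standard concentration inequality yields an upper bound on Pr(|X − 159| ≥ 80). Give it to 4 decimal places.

0.0341

Mean and variance are known, so Chebyshev's inequality applies.
Chebyshev: Pr(|X − μ| ≥ t) ≤ Var(X)/t².
Bound = 218 / 6400 = 0.0341.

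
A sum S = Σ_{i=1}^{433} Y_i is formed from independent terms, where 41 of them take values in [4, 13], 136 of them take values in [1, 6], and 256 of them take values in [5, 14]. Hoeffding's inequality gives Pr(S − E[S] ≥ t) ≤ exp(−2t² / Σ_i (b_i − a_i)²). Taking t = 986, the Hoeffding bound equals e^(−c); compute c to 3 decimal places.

Σ(b_i − a_i)² = 41·9² + 136·5² + 256·9² = 27457.
c = 2t² / 27457 = 2·986² / 27457 = 70.8159.

70.816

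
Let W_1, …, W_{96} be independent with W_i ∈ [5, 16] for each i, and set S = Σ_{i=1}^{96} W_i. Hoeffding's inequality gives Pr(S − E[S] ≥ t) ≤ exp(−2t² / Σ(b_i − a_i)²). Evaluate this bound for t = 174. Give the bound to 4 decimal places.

0.0054

Σ(b_i − a_i)² = 96·(11)² = 11616.
Exponent = 2·174²/11616 = 5.2128.
Bound = exp(−5.2128) = 0.00545.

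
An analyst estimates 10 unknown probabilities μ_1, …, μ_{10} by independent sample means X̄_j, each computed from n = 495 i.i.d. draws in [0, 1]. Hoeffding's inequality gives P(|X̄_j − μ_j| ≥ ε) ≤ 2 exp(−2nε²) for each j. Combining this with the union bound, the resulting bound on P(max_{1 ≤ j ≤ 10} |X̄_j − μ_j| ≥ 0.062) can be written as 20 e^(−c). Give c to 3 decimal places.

Union bound over the 10 events: P(max_{1 ≤ j ≤ 10} |X̄_j − μ_j| ≥ 0.062) ≤ 10·2·exp(−2nε²) = 20 exp(−2·495·0.062²).
So c = 2·495·0.062² = 3.8056.

3.806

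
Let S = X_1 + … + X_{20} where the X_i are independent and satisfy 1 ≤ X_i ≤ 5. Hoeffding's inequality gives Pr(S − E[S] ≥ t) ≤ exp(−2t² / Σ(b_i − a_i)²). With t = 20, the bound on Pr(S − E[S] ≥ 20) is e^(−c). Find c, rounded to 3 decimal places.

Σ(b_i − a_i)² = 20·(4)² = 320.
c = 2t²/320 = 2·20²/320 = 2.5000.

2.500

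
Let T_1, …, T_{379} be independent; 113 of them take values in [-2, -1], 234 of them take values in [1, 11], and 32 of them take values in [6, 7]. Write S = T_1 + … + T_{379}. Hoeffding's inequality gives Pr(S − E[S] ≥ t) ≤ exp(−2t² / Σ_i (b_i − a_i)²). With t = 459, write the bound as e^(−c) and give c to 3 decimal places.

17.896

Σ(b_i − a_i)² = 113·1² + 234·10² + 32·1² = 23545.
c = 2t² / 23545 = 2·459² / 23545 = 17.8960.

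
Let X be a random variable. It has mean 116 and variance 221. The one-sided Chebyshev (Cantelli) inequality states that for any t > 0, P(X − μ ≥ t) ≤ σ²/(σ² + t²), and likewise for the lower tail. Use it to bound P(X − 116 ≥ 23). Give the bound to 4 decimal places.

0.2947

Here σ² = 221 and t = 23, so σ² + t² = 750.
Cantelli's bound: 221/750 = 0.2947.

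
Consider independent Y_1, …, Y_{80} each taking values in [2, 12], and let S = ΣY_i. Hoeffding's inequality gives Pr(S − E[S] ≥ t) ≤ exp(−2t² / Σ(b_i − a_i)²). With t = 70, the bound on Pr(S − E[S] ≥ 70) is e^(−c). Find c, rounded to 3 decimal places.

Σ(b_i − a_i)² = 80·(10)² = 8000.
c = 2t²/8000 = 2·70²/8000 = 1.2250.

1.225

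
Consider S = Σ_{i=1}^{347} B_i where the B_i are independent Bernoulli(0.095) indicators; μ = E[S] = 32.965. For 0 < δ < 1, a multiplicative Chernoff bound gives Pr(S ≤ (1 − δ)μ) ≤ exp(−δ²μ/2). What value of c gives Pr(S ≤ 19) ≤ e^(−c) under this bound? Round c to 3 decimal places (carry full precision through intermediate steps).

Write 19 = (1 − δ)μ, so δ = 1 − 19/32.965 = 0.4236311…
Then the exponent is δ²μ/2 = (μ − 19)²/(2μ) = 2.958004.

2.958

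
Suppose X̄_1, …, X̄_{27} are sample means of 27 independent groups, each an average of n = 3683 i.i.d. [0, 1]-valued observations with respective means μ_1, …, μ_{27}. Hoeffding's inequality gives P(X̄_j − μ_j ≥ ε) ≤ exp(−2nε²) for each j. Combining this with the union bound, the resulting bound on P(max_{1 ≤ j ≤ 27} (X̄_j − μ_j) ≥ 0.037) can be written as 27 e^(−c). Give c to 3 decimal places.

10.084

Union bound over the 27 events: P(max_{1 ≤ j ≤ 27} (X̄_j − μ_j) ≥ 0.037) ≤ 27·exp(−2nε²) = 27 exp(−2·3683·0.037²).
So c = 2·3683·0.037² = 10.0841.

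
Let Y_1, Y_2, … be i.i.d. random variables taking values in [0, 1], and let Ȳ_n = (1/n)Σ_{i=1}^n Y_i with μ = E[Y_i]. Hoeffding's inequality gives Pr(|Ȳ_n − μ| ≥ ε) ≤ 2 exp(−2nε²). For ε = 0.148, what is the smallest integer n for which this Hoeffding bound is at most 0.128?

Require 2·exp(−2nε²) ≤ 0.128, i.e. 2nε² ≥ ln(2/0.128) = 2.748872.
So n ≥ 2.748872 / (2·0.148²) = 62.748.
The smallest integer n is 63.

63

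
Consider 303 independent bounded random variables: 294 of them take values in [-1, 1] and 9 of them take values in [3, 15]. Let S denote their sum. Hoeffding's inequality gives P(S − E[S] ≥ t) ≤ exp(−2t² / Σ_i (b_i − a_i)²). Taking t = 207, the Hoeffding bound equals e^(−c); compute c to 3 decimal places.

34.667

Σ(b_i − a_i)² = 294·2² + 9·12² = 2472.
c = 2t² / 2472 = 2·207² / 2472 = 34.6675.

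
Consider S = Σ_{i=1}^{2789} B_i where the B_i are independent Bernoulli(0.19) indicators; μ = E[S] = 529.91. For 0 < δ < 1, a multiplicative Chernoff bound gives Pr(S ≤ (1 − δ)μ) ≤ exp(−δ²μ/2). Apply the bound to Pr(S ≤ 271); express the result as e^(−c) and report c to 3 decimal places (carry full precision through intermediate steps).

63.251

Write 271 = (1 − δ)μ, so δ = 1 − 271/529.91 = 0.4885924…
Then the exponent is δ²μ/2 = (μ − 271)²/(2μ) = 63.250729.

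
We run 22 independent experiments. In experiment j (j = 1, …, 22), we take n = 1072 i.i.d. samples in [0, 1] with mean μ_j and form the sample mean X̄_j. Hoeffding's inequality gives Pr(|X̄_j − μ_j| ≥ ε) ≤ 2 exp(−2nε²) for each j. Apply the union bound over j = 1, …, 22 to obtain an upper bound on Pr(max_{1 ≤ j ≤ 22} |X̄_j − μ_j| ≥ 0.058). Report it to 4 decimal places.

Per-experiment Hoeffding bound: 2·exp(−2·1072·0.058²) = 2·exp(−7.21242) = 0.0014747.
Union bound over 22 events: 22·0.0014747 = 0.03244.

0.0324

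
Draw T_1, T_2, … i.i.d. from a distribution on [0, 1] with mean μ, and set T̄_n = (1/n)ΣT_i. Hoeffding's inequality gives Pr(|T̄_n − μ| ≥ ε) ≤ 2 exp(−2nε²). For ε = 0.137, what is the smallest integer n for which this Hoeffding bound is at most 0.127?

Require 2·exp(−2nε²) ≤ 0.127, i.e. 2nε² ≥ ln(2/0.127) = 2.756715.
So n ≥ 2.756715 / (2·0.137²) = 73.438.
The smallest integer n is 74.

74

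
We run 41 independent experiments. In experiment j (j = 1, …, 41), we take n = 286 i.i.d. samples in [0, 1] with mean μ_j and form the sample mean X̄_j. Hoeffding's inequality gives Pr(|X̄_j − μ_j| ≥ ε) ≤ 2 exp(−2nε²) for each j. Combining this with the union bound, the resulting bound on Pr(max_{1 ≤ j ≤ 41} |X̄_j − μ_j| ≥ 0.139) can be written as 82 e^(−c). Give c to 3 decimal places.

11.052

Union bound over the 41 events: Pr(max_{1 ≤ j ≤ 41} |X̄_j − μ_j| ≥ 0.139) ≤ 41·2·exp(−2nε²) = 82 exp(−2·286·0.139²).
So c = 2·286·0.139² = 11.0516.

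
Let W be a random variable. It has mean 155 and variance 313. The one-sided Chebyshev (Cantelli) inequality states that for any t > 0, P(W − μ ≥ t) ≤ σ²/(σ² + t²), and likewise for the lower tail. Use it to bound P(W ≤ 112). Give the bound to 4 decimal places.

Here σ² = 313 and t = 43, so σ² + t² = 2162.
Cantelli's bound: 313/2162 = 0.1448.

0.1448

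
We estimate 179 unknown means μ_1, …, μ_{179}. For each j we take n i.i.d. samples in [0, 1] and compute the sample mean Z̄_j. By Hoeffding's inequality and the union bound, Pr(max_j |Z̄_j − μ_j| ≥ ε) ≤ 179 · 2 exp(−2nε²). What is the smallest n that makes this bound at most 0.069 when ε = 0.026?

Need 2·179·exp(−2nε²) ≤ 0.069, i.e. exp(−2nε²) ≤ 0.069/358.
So 2nε² ≥ ln(358/0.069) = 8.554182.
Hence n ≥ 8.554182/(2·0.026²) = 6327.058.
The smallest integer n is 6328.

6328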